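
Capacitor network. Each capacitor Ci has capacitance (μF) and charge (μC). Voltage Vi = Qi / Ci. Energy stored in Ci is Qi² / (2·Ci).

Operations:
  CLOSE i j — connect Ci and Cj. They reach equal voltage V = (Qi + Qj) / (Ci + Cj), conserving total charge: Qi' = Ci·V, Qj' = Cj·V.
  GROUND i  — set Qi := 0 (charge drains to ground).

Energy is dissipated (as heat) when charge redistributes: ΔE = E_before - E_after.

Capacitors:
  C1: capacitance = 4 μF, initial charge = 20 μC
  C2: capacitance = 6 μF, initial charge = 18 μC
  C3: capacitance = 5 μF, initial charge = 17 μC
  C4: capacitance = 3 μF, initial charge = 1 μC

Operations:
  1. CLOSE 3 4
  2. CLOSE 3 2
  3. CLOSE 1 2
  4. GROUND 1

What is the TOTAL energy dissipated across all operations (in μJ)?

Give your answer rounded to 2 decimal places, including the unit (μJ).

Answer: 42.01 μJ

Derivation:
Initial: C1(4μF, Q=20μC, V=5.00V), C2(6μF, Q=18μC, V=3.00V), C3(5μF, Q=17μC, V=3.40V), C4(3μF, Q=1μC, V=0.33V)
Op 1: CLOSE 3-4: Q_total=18.00, C_total=8.00, V=2.25; Q3=11.25, Q4=6.75; dissipated=8.817
Op 2: CLOSE 3-2: Q_total=29.25, C_total=11.00, V=2.66; Q3=13.30, Q2=15.95; dissipated=0.767
Op 3: CLOSE 1-2: Q_total=35.95, C_total=10.00, V=3.60; Q1=14.38, Q2=21.57; dissipated=6.576
Op 4: GROUND 1: Q1=0; energy lost=25.855
Total dissipated: 42.014 μJ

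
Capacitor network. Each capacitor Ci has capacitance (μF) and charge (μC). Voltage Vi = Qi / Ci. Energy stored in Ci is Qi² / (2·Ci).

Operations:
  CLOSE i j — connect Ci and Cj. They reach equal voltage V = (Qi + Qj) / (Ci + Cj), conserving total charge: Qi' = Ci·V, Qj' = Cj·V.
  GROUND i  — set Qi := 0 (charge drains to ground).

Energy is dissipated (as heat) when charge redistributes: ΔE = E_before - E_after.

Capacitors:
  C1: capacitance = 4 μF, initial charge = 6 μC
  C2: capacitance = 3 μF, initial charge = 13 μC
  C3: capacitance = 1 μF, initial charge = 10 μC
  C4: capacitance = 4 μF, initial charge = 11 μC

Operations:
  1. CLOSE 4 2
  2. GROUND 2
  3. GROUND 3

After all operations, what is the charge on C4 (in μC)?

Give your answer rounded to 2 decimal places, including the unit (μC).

Initial: C1(4μF, Q=6μC, V=1.50V), C2(3μF, Q=13μC, V=4.33V), C3(1μF, Q=10μC, V=10.00V), C4(4μF, Q=11μC, V=2.75V)
Op 1: CLOSE 4-2: Q_total=24.00, C_total=7.00, V=3.43; Q4=13.71, Q2=10.29; dissipated=2.149
Op 2: GROUND 2: Q2=0; energy lost=17.633
Op 3: GROUND 3: Q3=0; energy lost=50.000
Final charges: Q1=6.00, Q2=0.00, Q3=0.00, Q4=13.71

Answer: 13.71 μC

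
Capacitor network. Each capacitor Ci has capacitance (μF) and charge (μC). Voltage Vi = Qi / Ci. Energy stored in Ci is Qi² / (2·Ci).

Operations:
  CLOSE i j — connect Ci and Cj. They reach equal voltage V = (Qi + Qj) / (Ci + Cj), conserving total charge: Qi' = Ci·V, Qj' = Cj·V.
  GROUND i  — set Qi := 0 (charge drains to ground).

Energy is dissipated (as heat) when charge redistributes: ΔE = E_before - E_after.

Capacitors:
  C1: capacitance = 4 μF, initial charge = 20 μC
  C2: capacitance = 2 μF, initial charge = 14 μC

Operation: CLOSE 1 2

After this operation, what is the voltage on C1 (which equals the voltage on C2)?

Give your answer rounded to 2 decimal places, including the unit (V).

Initial: C1(4μF, Q=20μC, V=5.00V), C2(2μF, Q=14μC, V=7.00V)
Op 1: CLOSE 1-2: Q_total=34.00, C_total=6.00, V=5.67; Q1=22.67, Q2=11.33; dissipated=2.667

Answer: 5.67 V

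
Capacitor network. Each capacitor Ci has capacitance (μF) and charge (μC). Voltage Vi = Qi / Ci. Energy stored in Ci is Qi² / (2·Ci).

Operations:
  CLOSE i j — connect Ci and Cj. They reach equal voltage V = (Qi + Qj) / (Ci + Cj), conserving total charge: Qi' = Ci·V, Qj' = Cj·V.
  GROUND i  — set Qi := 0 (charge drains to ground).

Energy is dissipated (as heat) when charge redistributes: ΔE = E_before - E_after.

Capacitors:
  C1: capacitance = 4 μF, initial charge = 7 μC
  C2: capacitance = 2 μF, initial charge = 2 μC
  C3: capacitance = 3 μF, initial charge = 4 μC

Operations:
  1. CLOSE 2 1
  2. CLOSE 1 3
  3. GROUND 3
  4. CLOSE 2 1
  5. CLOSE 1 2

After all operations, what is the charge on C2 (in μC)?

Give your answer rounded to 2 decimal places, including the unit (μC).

Initial: C1(4μF, Q=7μC, V=1.75V), C2(2μF, Q=2μC, V=1.00V), C3(3μF, Q=4μC, V=1.33V)
Op 1: CLOSE 2-1: Q_total=9.00, C_total=6.00, V=1.50; Q2=3.00, Q1=6.00; dissipated=0.375
Op 2: CLOSE 1-3: Q_total=10.00, C_total=7.00, V=1.43; Q1=5.71, Q3=4.29; dissipated=0.024
Op 3: GROUND 3: Q3=0; energy lost=3.061
Op 4: CLOSE 2-1: Q_total=8.71, C_total=6.00, V=1.45; Q2=2.90, Q1=5.81; dissipated=0.003
Op 5: CLOSE 1-2: Q_total=8.71, C_total=6.00, V=1.45; Q1=5.81, Q2=2.90; dissipated=0.000
Final charges: Q1=5.81, Q2=2.90, Q3=0.00

Answer: 2.90 μC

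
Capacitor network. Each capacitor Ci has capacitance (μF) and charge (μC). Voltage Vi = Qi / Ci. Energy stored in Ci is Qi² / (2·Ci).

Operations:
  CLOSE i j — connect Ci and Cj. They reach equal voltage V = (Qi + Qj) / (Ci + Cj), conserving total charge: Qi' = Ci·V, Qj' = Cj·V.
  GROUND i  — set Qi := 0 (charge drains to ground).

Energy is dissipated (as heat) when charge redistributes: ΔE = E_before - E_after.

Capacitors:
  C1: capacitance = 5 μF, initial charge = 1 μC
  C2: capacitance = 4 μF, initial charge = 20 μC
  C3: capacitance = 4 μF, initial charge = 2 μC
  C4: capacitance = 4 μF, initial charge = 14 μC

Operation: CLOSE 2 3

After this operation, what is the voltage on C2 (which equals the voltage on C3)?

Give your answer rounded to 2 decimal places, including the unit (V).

Initial: C1(5μF, Q=1μC, V=0.20V), C2(4μF, Q=20μC, V=5.00V), C3(4μF, Q=2μC, V=0.50V), C4(4μF, Q=14μC, V=3.50V)
Op 1: CLOSE 2-3: Q_total=22.00, C_total=8.00, V=2.75; Q2=11.00, Q3=11.00; dissipated=20.250

Answer: 2.75 V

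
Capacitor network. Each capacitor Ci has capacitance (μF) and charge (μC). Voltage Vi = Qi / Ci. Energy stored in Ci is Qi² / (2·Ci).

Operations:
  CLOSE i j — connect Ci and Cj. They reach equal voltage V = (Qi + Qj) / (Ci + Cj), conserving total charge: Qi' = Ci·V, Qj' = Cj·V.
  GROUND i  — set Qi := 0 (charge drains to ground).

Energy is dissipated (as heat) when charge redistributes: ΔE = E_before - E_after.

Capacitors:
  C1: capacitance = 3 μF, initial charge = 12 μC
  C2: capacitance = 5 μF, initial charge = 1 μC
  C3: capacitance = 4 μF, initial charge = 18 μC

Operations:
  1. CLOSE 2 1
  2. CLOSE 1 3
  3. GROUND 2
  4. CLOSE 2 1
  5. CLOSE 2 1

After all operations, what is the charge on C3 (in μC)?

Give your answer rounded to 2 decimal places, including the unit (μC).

Answer: 13.07 μC

Derivation:
Initial: C1(3μF, Q=12μC, V=4.00V), C2(5μF, Q=1μC, V=0.20V), C3(4μF, Q=18μC, V=4.50V)
Op 1: CLOSE 2-1: Q_total=13.00, C_total=8.00, V=1.62; Q2=8.12, Q1=4.88; dissipated=13.537
Op 2: CLOSE 1-3: Q_total=22.88, C_total=7.00, V=3.27; Q1=9.80, Q3=13.07; dissipated=7.085
Op 3: GROUND 2: Q2=0; energy lost=6.602
Op 4: CLOSE 2-1: Q_total=9.80, C_total=8.00, V=1.23; Q2=6.13, Q1=3.68; dissipated=10.011
Op 5: CLOSE 2-1: Q_total=9.80, C_total=8.00, V=1.23; Q2=6.13, Q1=3.68; dissipated=0.000
Final charges: Q1=3.68, Q2=6.13, Q3=13.07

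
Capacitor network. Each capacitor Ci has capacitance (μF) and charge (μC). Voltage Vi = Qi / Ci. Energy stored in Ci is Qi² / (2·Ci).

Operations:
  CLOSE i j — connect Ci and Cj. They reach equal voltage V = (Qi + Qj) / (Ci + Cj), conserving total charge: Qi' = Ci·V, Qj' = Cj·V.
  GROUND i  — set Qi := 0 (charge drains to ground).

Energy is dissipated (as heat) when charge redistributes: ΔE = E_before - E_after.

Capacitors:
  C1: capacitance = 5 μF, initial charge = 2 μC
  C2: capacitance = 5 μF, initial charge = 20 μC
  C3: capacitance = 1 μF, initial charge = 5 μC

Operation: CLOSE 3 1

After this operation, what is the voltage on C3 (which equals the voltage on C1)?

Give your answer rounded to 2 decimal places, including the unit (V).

Initial: C1(5μF, Q=2μC, V=0.40V), C2(5μF, Q=20μC, V=4.00V), C3(1μF, Q=5μC, V=5.00V)
Op 1: CLOSE 3-1: Q_total=7.00, C_total=6.00, V=1.17; Q3=1.17, Q1=5.83; dissipated=8.817

Answer: 1.17 V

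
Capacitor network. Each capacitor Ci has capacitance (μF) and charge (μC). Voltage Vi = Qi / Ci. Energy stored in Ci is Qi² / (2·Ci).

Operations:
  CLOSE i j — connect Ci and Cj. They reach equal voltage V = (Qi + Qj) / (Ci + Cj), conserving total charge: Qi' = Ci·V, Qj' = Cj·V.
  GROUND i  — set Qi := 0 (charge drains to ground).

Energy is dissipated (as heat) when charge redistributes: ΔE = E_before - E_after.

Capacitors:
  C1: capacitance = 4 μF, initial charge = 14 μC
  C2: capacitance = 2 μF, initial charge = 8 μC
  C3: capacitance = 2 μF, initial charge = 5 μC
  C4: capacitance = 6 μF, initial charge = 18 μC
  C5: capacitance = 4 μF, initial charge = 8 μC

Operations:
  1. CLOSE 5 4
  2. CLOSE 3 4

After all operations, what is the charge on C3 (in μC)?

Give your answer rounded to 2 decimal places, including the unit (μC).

Initial: C1(4μF, Q=14μC, V=3.50V), C2(2μF, Q=8μC, V=4.00V), C3(2μF, Q=5μC, V=2.50V), C4(6μF, Q=18μC, V=3.00V), C5(4μF, Q=8μC, V=2.00V)
Op 1: CLOSE 5-4: Q_total=26.00, C_total=10.00, V=2.60; Q5=10.40, Q4=15.60; dissipated=1.200
Op 2: CLOSE 3-4: Q_total=20.60, C_total=8.00, V=2.58; Q3=5.15, Q4=15.45; dissipated=0.007
Final charges: Q1=14.00, Q2=8.00, Q3=5.15, Q4=15.45, Q5=10.40

Answer: 5.15 μC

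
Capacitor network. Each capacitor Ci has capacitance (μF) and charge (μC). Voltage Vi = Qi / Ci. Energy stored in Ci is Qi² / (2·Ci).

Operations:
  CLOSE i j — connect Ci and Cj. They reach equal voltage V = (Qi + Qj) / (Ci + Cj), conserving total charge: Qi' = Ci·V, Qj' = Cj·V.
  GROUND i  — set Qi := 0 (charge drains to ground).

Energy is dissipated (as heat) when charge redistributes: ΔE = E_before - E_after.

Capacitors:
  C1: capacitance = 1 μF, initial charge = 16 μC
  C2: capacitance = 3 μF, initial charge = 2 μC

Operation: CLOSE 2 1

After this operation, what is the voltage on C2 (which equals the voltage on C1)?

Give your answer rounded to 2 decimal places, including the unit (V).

Initial: C1(1μF, Q=16μC, V=16.00V), C2(3μF, Q=2μC, V=0.67V)
Op 1: CLOSE 2-1: Q_total=18.00, C_total=4.00, V=4.50; Q2=13.50, Q1=4.50; dissipated=88.167

Answer: 4.50 V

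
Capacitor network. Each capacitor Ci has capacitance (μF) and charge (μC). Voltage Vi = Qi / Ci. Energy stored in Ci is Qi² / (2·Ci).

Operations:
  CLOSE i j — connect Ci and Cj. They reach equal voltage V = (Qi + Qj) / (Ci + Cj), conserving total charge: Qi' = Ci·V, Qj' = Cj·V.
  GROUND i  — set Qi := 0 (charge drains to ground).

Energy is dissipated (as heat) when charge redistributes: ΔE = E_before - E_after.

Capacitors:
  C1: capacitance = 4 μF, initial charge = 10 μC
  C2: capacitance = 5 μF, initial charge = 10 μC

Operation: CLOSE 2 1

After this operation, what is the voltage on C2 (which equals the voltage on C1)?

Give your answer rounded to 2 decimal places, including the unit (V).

Answer: 2.22 V

Derivation:
Initial: C1(4μF, Q=10μC, V=2.50V), C2(5μF, Q=10μC, V=2.00V)
Op 1: CLOSE 2-1: Q_total=20.00, C_total=9.00, V=2.22; Q2=11.11, Q1=8.89; dissipated=0.278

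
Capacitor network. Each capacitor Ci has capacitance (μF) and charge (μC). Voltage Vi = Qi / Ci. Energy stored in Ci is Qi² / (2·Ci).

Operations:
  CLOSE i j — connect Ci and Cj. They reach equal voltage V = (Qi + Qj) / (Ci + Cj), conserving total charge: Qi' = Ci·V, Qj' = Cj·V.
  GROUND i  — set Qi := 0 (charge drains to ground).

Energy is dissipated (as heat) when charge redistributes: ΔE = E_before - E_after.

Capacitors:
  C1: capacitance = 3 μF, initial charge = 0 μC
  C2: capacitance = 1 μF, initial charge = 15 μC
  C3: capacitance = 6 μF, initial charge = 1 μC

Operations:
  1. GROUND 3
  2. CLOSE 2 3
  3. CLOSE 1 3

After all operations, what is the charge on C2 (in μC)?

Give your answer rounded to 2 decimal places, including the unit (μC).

Answer: 2.14 μC

Derivation:
Initial: C1(3μF, Q=0μC, V=0.00V), C2(1μF, Q=15μC, V=15.00V), C3(6μF, Q=1μC, V=0.17V)
Op 1: GROUND 3: Q3=0; energy lost=0.083
Op 2: CLOSE 2-3: Q_total=15.00, C_total=7.00, V=2.14; Q2=2.14, Q3=12.86; dissipated=96.429
Op 3: CLOSE 1-3: Q_total=12.86, C_total=9.00, V=1.43; Q1=4.29, Q3=8.57; dissipated=4.592
Final charges: Q1=4.29, Q2=2.14, Q3=8.57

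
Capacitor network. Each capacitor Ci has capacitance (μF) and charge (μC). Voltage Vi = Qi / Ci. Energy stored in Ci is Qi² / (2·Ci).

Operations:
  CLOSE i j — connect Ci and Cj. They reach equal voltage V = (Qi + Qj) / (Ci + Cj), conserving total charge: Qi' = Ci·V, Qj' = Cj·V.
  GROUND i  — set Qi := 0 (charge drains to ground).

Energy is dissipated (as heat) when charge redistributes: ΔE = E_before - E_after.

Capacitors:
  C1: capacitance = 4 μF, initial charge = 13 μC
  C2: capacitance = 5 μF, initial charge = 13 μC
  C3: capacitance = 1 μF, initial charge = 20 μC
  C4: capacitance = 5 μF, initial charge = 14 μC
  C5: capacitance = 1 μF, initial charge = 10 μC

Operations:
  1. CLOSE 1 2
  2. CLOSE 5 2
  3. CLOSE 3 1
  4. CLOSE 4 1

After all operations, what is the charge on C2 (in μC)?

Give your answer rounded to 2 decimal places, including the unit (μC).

Answer: 20.37 μC

Derivation:
Initial: C1(4μF, Q=13μC, V=3.25V), C2(5μF, Q=13μC, V=2.60V), C3(1μF, Q=20μC, V=20.00V), C4(5μF, Q=14μC, V=2.80V), C5(1μF, Q=10μC, V=10.00V)
Op 1: CLOSE 1-2: Q_total=26.00, C_total=9.00, V=2.89; Q1=11.56, Q2=14.44; dissipated=0.469
Op 2: CLOSE 5-2: Q_total=24.44, C_total=6.00, V=4.07; Q5=4.07, Q2=20.37; dissipated=21.070
Op 3: CLOSE 3-1: Q_total=31.56, C_total=5.00, V=6.31; Q3=6.31, Q1=25.24; dissipated=117.116
Op 4: CLOSE 4-1: Q_total=39.24, C_total=9.00, V=4.36; Q4=21.80, Q1=17.44; dissipated=13.698
Final charges: Q1=17.44, Q2=20.37, Q3=6.31, Q4=21.80, Q5=4.07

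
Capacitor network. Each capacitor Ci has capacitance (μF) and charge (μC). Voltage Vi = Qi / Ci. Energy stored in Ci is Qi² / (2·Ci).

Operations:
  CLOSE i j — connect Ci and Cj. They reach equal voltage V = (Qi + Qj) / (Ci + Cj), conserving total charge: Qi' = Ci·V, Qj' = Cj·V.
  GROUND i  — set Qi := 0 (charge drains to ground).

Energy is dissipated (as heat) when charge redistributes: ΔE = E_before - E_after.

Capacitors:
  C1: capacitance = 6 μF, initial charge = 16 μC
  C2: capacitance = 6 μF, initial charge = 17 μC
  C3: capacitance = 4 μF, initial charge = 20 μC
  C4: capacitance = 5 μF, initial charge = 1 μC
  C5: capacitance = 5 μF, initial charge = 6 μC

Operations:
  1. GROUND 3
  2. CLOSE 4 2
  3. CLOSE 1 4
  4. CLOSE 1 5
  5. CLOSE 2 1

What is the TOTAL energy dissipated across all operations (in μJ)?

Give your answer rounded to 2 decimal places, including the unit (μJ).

Initial: C1(6μF, Q=16μC, V=2.67V), C2(6μF, Q=17μC, V=2.83V), C3(4μF, Q=20μC, V=5.00V), C4(5μF, Q=1μC, V=0.20V), C5(5μF, Q=6μC, V=1.20V)
Op 1: GROUND 3: Q3=0; energy lost=50.000
Op 2: CLOSE 4-2: Q_total=18.00, C_total=11.00, V=1.64; Q4=8.18, Q2=9.82; dissipated=9.456
Op 3: CLOSE 1-4: Q_total=24.18, C_total=11.00, V=2.20; Q1=13.19, Q4=10.99; dissipated=1.448
Op 4: CLOSE 1-5: Q_total=19.19, C_total=11.00, V=1.74; Q1=10.47, Q5=8.72; dissipated=1.359
Op 5: CLOSE 2-1: Q_total=20.29, C_total=12.00, V=1.69; Q2=10.14, Q1=10.14; dissipated=0.018
Total dissipated: 62.280 μJ

Answer: 62.28 μJ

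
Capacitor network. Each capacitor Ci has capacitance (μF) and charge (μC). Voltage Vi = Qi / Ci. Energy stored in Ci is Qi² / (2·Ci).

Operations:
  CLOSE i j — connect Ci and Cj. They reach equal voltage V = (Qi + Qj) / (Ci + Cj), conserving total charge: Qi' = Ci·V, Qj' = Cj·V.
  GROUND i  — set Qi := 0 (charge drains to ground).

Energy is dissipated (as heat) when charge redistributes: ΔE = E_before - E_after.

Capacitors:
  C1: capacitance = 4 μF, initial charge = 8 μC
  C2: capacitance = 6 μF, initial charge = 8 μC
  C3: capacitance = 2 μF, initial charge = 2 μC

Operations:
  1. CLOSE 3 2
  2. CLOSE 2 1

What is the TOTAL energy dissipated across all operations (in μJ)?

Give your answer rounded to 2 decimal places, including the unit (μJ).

Answer: 0.76 μJ

Derivation:
Initial: C1(4μF, Q=8μC, V=2.00V), C2(6μF, Q=8μC, V=1.33V), C3(2μF, Q=2μC, V=1.00V)
Op 1: CLOSE 3-2: Q_total=10.00, C_total=8.00, V=1.25; Q3=2.50, Q2=7.50; dissipated=0.083
Op 2: CLOSE 2-1: Q_total=15.50, C_total=10.00, V=1.55; Q2=9.30, Q1=6.20; dissipated=0.675
Total dissipated: 0.758 μJ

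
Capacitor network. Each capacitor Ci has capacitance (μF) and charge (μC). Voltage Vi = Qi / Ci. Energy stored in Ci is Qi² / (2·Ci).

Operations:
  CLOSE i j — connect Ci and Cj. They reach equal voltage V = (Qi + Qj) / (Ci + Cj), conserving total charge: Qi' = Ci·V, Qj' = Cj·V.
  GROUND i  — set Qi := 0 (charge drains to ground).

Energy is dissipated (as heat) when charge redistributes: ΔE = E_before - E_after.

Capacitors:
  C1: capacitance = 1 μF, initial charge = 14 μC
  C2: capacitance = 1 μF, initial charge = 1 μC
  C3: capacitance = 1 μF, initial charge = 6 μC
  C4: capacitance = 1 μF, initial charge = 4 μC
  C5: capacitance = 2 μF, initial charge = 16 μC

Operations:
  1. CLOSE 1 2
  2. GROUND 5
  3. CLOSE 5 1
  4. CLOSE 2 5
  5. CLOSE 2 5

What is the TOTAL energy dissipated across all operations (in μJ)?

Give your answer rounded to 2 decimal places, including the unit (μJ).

Answer: 133.33 μJ

Derivation:
Initial: C1(1μF, Q=14μC, V=14.00V), C2(1μF, Q=1μC, V=1.00V), C3(1μF, Q=6μC, V=6.00V), C4(1μF, Q=4μC, V=4.00V), C5(2μF, Q=16μC, V=8.00V)
Op 1: CLOSE 1-2: Q_total=15.00, C_total=2.00, V=7.50; Q1=7.50, Q2=7.50; dissipated=42.250
Op 2: GROUND 5: Q5=0; energy lost=64.000
Op 3: CLOSE 5-1: Q_total=7.50, C_total=3.00, V=2.50; Q5=5.00, Q1=2.50; dissipated=18.750
Op 4: CLOSE 2-5: Q_total=12.50, C_total=3.00, V=4.17; Q2=4.17, Q5=8.33; dissipated=8.333
Op 5: CLOSE 2-5: Q_total=12.50, C_total=3.00, V=4.17; Q2=4.17, Q5=8.33; dissipated=0.000
Total dissipated: 133.333 μJ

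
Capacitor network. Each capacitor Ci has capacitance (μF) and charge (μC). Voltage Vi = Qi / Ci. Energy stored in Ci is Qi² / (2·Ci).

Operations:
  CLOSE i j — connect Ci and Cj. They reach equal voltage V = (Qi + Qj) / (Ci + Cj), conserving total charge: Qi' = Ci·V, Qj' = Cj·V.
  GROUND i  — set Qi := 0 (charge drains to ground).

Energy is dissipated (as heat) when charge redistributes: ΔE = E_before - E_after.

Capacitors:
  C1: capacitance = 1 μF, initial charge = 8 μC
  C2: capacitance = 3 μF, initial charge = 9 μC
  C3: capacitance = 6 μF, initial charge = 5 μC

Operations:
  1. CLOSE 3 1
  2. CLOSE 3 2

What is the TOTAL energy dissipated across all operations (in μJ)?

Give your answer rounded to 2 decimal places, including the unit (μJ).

Initial: C1(1μF, Q=8μC, V=8.00V), C2(3μF, Q=9μC, V=3.00V), C3(6μF, Q=5μC, V=0.83V)
Op 1: CLOSE 3-1: Q_total=13.00, C_total=7.00, V=1.86; Q3=11.14, Q1=1.86; dissipated=22.012
Op 2: CLOSE 3-2: Q_total=20.14, C_total=9.00, V=2.24; Q3=13.43, Q2=6.71; dissipated=1.306
Total dissipated: 23.318 μJ

Answer: 23.32 μJ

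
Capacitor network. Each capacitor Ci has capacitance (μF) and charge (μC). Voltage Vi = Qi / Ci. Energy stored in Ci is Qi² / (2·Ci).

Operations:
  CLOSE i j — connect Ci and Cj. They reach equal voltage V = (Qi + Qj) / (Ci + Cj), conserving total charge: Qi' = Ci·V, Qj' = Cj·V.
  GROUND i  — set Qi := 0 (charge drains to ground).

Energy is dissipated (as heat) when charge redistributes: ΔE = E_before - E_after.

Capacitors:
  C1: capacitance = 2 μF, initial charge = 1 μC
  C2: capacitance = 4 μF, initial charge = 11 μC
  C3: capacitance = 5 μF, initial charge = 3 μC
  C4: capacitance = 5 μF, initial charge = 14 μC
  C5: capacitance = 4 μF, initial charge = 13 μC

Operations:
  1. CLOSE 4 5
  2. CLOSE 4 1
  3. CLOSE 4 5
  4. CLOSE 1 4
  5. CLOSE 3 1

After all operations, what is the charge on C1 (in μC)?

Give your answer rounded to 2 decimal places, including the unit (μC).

Answer: 2.29 μC

Derivation:
Initial: C1(2μF, Q=1μC, V=0.50V), C2(4μF, Q=11μC, V=2.75V), C3(5μF, Q=3μC, V=0.60V), C4(5μF, Q=14μC, V=2.80V), C5(4μF, Q=13μC, V=3.25V)
Op 1: CLOSE 4-5: Q_total=27.00, C_total=9.00, V=3.00; Q4=15.00, Q5=12.00; dissipated=0.225
Op 2: CLOSE 4-1: Q_total=16.00, C_total=7.00, V=2.29; Q4=11.43, Q1=4.57; dissipated=4.464
Op 3: CLOSE 4-5: Q_total=23.43, C_total=9.00, V=2.60; Q4=13.02, Q5=10.41; dissipated=0.567
Op 4: CLOSE 1-4: Q_total=17.59, C_total=7.00, V=2.51; Q1=5.02, Q4=12.56; dissipated=0.072
Op 5: CLOSE 3-1: Q_total=8.02, C_total=7.00, V=1.15; Q3=5.73, Q1=2.29; dissipated=2.613
Final charges: Q1=2.29, Q2=11.00, Q3=5.73, Q4=12.56, Q5=10.41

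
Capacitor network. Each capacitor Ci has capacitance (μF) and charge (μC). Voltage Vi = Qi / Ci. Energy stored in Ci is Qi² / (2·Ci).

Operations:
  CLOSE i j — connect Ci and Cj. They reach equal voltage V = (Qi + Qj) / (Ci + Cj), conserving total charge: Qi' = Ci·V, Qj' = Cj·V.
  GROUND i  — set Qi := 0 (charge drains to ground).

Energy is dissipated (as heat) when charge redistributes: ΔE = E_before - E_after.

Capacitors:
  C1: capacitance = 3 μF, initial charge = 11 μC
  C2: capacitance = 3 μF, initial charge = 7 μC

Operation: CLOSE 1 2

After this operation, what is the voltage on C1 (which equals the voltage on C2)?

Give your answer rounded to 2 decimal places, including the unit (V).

Answer: 3.00 V

Derivation:
Initial: C1(3μF, Q=11μC, V=3.67V), C2(3μF, Q=7μC, V=2.33V)
Op 1: CLOSE 1-2: Q_total=18.00, C_total=6.00, V=3.00; Q1=9.00, Q2=9.00; dissipated=1.333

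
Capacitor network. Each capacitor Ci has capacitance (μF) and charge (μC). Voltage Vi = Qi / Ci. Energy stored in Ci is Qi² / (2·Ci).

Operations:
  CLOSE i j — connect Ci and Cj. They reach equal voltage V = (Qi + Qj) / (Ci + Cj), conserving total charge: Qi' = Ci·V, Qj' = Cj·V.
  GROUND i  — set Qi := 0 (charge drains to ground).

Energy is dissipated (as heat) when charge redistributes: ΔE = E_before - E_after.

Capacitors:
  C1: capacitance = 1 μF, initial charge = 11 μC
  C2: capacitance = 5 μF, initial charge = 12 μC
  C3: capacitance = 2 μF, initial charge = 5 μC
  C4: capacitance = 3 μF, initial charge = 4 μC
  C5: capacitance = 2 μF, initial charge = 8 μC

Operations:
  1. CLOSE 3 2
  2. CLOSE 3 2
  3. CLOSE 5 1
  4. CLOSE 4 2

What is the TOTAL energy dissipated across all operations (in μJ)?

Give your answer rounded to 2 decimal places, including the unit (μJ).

Answer: 17.47 μJ

Derivation:
Initial: C1(1μF, Q=11μC, V=11.00V), C2(5μF, Q=12μC, V=2.40V), C3(2μF, Q=5μC, V=2.50V), C4(3μF, Q=4μC, V=1.33V), C5(2μF, Q=8μC, V=4.00V)
Op 1: CLOSE 3-2: Q_total=17.00, C_total=7.00, V=2.43; Q3=4.86, Q2=12.14; dissipated=0.007
Op 2: CLOSE 3-2: Q_total=17.00, C_total=7.00, V=2.43; Q3=4.86, Q2=12.14; dissipated=0.000
Op 3: CLOSE 5-1: Q_total=19.00, C_total=3.00, V=6.33; Q5=12.67, Q1=6.33; dissipated=16.333
Op 4: CLOSE 4-2: Q_total=16.14, C_total=8.00, V=2.02; Q4=6.05, Q2=10.09; dissipated=1.125
Total dissipated: 17.465 μJ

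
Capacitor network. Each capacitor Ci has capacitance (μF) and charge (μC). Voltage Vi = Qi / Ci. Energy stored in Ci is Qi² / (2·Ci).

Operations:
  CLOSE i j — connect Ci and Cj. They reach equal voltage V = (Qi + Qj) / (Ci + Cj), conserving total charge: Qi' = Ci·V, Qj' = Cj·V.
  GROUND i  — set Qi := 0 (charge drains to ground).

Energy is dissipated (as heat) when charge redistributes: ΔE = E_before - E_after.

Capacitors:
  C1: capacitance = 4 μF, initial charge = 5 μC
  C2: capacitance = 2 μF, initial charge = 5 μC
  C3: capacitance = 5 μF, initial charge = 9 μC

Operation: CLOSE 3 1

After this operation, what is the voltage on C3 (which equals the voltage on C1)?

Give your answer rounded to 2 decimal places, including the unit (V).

Initial: C1(4μF, Q=5μC, V=1.25V), C2(2μF, Q=5μC, V=2.50V), C3(5μF, Q=9μC, V=1.80V)
Op 1: CLOSE 3-1: Q_total=14.00, C_total=9.00, V=1.56; Q3=7.78, Q1=6.22; dissipated=0.336

Answer: 1.56 V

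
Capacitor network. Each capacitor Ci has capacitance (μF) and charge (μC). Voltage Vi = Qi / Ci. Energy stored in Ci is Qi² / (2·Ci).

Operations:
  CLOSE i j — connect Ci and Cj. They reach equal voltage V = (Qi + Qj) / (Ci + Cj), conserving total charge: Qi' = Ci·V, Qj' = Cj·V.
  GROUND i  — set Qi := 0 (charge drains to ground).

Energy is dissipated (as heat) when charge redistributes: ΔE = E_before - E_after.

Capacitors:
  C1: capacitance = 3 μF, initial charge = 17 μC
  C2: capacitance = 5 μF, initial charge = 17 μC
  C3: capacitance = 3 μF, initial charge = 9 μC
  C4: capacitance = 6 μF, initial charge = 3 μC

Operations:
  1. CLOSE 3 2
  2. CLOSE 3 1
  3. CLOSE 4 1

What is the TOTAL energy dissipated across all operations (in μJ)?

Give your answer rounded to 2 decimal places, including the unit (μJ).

Answer: 20.20 μJ

Derivation:
Initial: C1(3μF, Q=17μC, V=5.67V), C2(5μF, Q=17μC, V=3.40V), C3(3μF, Q=9μC, V=3.00V), C4(6μF, Q=3μC, V=0.50V)
Op 1: CLOSE 3-2: Q_total=26.00, C_total=8.00, V=3.25; Q3=9.75, Q2=16.25; dissipated=0.150
Op 2: CLOSE 3-1: Q_total=26.75, C_total=6.00, V=4.46; Q3=13.38, Q1=13.38; dissipated=4.380
Op 3: CLOSE 4-1: Q_total=16.38, C_total=9.00, V=1.82; Q4=10.92, Q1=5.46; dissipated=15.668
Total dissipated: 20.199 μJ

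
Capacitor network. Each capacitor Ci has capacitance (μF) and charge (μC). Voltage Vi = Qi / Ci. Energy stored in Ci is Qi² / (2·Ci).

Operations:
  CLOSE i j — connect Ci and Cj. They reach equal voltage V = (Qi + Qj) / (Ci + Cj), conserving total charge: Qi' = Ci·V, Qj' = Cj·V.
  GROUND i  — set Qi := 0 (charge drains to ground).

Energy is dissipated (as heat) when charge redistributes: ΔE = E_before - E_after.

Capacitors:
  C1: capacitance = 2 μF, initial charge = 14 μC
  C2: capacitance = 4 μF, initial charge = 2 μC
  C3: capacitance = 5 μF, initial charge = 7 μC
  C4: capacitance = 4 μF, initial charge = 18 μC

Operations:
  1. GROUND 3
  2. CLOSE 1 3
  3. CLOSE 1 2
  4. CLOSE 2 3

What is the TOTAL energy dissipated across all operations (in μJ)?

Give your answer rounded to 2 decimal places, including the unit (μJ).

Answer: 42.51 μJ

Derivation:
Initial: C1(2μF, Q=14μC, V=7.00V), C2(4μF, Q=2μC, V=0.50V), C3(5μF, Q=7μC, V=1.40V), C4(4μF, Q=18μC, V=4.50V)
Op 1: GROUND 3: Q3=0; energy lost=4.900
Op 2: CLOSE 1-3: Q_total=14.00, C_total=7.00, V=2.00; Q1=4.00, Q3=10.00; dissipated=35.000
Op 3: CLOSE 1-2: Q_total=6.00, C_total=6.00, V=1.00; Q1=2.00, Q2=4.00; dissipated=1.500
Op 4: CLOSE 2-3: Q_total=14.00, C_total=9.00, V=1.56; Q2=6.22, Q3=7.78; dissipated=1.111
Total dissipated: 42.511 μJ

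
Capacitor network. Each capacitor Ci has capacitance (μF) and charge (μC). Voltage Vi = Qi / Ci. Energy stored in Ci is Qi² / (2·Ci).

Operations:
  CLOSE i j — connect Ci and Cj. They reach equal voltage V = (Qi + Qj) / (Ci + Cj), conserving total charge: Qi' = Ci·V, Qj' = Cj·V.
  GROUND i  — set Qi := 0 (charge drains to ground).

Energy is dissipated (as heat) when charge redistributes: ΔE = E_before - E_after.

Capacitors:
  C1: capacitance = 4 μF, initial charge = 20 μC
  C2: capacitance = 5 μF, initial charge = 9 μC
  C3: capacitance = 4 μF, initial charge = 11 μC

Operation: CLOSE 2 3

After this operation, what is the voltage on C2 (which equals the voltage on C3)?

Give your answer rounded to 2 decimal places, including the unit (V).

Answer: 2.22 V

Derivation:
Initial: C1(4μF, Q=20μC, V=5.00V), C2(5μF, Q=9μC, V=1.80V), C3(4μF, Q=11μC, V=2.75V)
Op 1: CLOSE 2-3: Q_total=20.00, C_total=9.00, V=2.22; Q2=11.11, Q3=8.89; dissipated=1.003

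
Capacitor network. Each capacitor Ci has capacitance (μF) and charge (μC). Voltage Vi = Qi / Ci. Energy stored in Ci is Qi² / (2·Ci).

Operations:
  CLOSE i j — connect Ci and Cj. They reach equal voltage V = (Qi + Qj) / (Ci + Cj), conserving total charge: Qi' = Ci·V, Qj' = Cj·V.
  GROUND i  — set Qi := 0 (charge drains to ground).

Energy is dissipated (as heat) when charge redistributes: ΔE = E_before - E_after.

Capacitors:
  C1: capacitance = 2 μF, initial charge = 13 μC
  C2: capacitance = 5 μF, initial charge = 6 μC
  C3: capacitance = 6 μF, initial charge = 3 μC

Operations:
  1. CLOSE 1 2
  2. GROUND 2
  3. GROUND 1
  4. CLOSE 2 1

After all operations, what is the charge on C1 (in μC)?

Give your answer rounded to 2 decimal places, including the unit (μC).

Answer: 0.00 μC

Derivation:
Initial: C1(2μF, Q=13μC, V=6.50V), C2(5μF, Q=6μC, V=1.20V), C3(6μF, Q=3μC, V=0.50V)
Op 1: CLOSE 1-2: Q_total=19.00, C_total=7.00, V=2.71; Q1=5.43, Q2=13.57; dissipated=20.064
Op 2: GROUND 2: Q2=0; energy lost=18.418
Op 3: GROUND 1: Q1=0; energy lost=7.367
Op 4: CLOSE 2-1: Q_total=0.00, C_total=7.00, V=0.00; Q2=0.00, Q1=0.00; dissipated=0.000
Final charges: Q1=0.00, Q2=0.00, Q3=3.00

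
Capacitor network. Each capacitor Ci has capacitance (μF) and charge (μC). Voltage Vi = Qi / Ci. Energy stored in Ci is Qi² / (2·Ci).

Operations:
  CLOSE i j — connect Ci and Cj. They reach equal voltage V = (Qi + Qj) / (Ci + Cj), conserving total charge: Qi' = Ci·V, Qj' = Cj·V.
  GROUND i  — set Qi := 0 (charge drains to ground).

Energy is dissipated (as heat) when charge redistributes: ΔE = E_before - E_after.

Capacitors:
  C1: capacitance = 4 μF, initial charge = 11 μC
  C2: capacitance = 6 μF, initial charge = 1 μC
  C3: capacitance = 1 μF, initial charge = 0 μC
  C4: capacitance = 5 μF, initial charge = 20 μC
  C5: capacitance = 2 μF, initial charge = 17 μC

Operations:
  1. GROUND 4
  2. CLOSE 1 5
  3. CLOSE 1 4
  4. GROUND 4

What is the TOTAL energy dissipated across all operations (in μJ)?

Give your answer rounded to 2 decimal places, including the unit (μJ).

Answer: 96.99 μJ

Derivation:
Initial: C1(4μF, Q=11μC, V=2.75V), C2(6μF, Q=1μC, V=0.17V), C3(1μF, Q=0μC, V=0.00V), C4(5μF, Q=20μC, V=4.00V), C5(2μF, Q=17μC, V=8.50V)
Op 1: GROUND 4: Q4=0; energy lost=40.000
Op 2: CLOSE 1-5: Q_total=28.00, C_total=6.00, V=4.67; Q1=18.67, Q5=9.33; dissipated=22.042
Op 3: CLOSE 1-4: Q_total=18.67, C_total=9.00, V=2.07; Q1=8.30, Q4=10.37; dissipated=24.198
Op 4: GROUND 4: Q4=0; energy lost=10.754
Total dissipated: 96.994 μJ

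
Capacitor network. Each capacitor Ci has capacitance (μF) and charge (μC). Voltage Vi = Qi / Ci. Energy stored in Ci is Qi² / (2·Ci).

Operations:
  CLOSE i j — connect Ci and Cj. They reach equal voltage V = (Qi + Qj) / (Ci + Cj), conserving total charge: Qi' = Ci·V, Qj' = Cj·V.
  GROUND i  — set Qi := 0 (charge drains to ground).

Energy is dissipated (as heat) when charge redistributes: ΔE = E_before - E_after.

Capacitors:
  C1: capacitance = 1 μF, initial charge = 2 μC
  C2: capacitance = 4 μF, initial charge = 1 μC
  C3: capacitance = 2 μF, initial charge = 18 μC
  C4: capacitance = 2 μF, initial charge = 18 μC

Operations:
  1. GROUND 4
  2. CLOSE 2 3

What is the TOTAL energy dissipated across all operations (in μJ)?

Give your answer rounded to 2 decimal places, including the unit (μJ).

Answer: 132.04 μJ

Derivation:
Initial: C1(1μF, Q=2μC, V=2.00V), C2(4μF, Q=1μC, V=0.25V), C3(2μF, Q=18μC, V=9.00V), C4(2μF, Q=18μC, V=9.00V)
Op 1: GROUND 4: Q4=0; energy lost=81.000
Op 2: CLOSE 2-3: Q_total=19.00, C_total=6.00, V=3.17; Q2=12.67, Q3=6.33; dissipated=51.042
Total dissipated: 132.042 μJ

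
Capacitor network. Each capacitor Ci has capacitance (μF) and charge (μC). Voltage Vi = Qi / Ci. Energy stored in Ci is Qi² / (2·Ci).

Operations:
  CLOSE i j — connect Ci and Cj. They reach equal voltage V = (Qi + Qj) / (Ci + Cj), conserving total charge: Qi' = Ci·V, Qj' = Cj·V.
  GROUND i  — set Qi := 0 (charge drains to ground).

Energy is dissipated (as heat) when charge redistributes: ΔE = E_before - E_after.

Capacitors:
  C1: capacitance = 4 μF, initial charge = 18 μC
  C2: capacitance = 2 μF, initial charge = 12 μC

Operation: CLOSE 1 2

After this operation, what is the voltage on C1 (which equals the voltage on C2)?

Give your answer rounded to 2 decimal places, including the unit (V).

Answer: 5.00 V

Derivation:
Initial: C1(4μF, Q=18μC, V=4.50V), C2(2μF, Q=12μC, V=6.00V)
Op 1: CLOSE 1-2: Q_total=30.00, C_total=6.00, V=5.00; Q1=20.00, Q2=10.00; dissipated=1.500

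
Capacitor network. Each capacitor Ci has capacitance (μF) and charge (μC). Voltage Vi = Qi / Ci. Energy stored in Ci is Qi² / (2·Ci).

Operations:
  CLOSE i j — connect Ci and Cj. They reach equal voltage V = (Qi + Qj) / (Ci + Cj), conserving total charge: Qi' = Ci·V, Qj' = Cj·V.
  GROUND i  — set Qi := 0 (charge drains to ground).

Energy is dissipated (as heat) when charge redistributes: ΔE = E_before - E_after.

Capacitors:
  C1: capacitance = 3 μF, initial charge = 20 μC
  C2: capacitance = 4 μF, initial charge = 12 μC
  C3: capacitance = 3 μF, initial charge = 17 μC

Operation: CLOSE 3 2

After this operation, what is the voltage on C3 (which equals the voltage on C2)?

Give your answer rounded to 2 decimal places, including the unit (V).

Initial: C1(3μF, Q=20μC, V=6.67V), C2(4μF, Q=12μC, V=3.00V), C3(3μF, Q=17μC, V=5.67V)
Op 1: CLOSE 3-2: Q_total=29.00, C_total=7.00, V=4.14; Q3=12.43, Q2=16.57; dissipated=6.095

Answer: 4.14 V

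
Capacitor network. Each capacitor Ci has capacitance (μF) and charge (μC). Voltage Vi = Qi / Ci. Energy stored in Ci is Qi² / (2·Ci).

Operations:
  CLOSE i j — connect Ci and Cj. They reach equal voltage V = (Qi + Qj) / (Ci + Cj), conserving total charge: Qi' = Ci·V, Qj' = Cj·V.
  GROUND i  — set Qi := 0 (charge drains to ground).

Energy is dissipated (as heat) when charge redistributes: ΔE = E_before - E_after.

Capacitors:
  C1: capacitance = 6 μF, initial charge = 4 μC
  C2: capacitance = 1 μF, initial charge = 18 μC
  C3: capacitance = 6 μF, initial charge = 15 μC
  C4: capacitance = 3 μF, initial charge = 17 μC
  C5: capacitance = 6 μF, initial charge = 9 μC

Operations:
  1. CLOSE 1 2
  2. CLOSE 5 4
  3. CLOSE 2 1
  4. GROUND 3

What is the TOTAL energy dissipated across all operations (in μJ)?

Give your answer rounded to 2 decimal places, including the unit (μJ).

Initial: C1(6μF, Q=4μC, V=0.67V), C2(1μF, Q=18μC, V=18.00V), C3(6μF, Q=15μC, V=2.50V), C4(3μF, Q=17μC, V=5.67V), C5(6μF, Q=9μC, V=1.50V)
Op 1: CLOSE 1-2: Q_total=22.00, C_total=7.00, V=3.14; Q1=18.86, Q2=3.14; dissipated=128.762
Op 2: CLOSE 5-4: Q_total=26.00, C_total=9.00, V=2.89; Q5=17.33, Q4=8.67; dissipated=17.361
Op 3: CLOSE 2-1: Q_total=22.00, C_total=7.00, V=3.14; Q2=3.14, Q1=18.86; dissipated=0.000
Op 4: GROUND 3: Q3=0; energy lost=18.750
Total dissipated: 164.873 μJ

Answer: 164.87 μJ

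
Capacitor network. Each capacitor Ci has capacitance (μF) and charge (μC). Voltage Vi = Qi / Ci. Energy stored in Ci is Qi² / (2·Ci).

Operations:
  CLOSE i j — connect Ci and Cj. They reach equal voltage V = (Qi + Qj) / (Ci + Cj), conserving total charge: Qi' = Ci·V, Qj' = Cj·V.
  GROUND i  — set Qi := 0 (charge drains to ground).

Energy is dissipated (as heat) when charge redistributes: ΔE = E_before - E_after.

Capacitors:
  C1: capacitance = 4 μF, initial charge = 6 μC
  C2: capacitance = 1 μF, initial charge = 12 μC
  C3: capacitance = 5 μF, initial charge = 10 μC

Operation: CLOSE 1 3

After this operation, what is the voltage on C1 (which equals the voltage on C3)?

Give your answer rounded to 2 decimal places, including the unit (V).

Answer: 1.78 V

Derivation:
Initial: C1(4μF, Q=6μC, V=1.50V), C2(1μF, Q=12μC, V=12.00V), C3(5μF, Q=10μC, V=2.00V)
Op 1: CLOSE 1-3: Q_total=16.00, C_total=9.00, V=1.78; Q1=7.11, Q3=8.89; dissipated=0.278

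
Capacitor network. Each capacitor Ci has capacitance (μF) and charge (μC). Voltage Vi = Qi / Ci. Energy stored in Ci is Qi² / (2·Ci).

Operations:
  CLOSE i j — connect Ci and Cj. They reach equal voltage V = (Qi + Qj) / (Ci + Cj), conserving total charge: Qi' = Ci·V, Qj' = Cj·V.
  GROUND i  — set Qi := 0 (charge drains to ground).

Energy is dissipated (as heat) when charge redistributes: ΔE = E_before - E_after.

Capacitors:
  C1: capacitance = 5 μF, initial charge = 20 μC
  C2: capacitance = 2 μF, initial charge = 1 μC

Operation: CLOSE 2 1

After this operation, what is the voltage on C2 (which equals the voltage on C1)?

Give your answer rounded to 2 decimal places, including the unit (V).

Initial: C1(5μF, Q=20μC, V=4.00V), C2(2μF, Q=1μC, V=0.50V)
Op 1: CLOSE 2-1: Q_total=21.00, C_total=7.00, V=3.00; Q2=6.00, Q1=15.00; dissipated=8.750

Answer: 3.00 V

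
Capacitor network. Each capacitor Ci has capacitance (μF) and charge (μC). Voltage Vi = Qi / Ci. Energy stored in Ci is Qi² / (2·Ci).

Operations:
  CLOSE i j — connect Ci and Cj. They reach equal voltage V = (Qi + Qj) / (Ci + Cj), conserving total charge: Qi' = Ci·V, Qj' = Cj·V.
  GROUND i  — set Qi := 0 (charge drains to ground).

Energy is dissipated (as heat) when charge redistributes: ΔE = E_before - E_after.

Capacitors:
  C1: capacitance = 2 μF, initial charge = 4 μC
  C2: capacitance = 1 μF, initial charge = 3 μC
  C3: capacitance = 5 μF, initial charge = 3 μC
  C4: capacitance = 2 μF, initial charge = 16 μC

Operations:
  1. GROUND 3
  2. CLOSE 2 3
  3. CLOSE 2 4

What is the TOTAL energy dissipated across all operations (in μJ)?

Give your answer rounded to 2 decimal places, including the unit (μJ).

Answer: 23.40 μJ

Derivation:
Initial: C1(2μF, Q=4μC, V=2.00V), C2(1μF, Q=3μC, V=3.00V), C3(5μF, Q=3μC, V=0.60V), C4(2μF, Q=16μC, V=8.00V)
Op 1: GROUND 3: Q3=0; energy lost=0.900
Op 2: CLOSE 2-3: Q_total=3.00, C_total=6.00, V=0.50; Q2=0.50, Q3=2.50; dissipated=3.750
Op 3: CLOSE 2-4: Q_total=16.50, C_total=3.00, V=5.50; Q2=5.50, Q4=11.00; dissipated=18.750
Total dissipated: 23.400 μJ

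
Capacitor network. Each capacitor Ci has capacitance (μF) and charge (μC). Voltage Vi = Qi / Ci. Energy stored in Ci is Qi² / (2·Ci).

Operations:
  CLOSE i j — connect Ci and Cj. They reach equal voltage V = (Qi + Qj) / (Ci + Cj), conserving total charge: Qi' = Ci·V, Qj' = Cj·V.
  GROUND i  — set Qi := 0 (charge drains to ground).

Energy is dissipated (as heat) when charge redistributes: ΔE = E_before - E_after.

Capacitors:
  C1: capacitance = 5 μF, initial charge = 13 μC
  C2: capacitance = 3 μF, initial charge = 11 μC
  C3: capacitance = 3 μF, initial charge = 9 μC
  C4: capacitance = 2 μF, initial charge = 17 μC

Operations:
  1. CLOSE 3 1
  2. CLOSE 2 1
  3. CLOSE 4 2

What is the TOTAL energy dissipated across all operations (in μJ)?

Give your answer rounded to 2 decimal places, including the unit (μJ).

Answer: 18.47 μJ

Derivation:
Initial: C1(5μF, Q=13μC, V=2.60V), C2(3μF, Q=11μC, V=3.67V), C3(3μF, Q=9μC, V=3.00V), C4(2μF, Q=17μC, V=8.50V)
Op 1: CLOSE 3-1: Q_total=22.00, C_total=8.00, V=2.75; Q3=8.25, Q1=13.75; dissipated=0.150
Op 2: CLOSE 2-1: Q_total=24.75, C_total=8.00, V=3.09; Q2=9.28, Q1=15.47; dissipated=0.788
Op 3: CLOSE 4-2: Q_total=26.28, C_total=5.00, V=5.26; Q4=10.51, Q2=15.77; dissipated=17.537
Total dissipated: 18.474 μJ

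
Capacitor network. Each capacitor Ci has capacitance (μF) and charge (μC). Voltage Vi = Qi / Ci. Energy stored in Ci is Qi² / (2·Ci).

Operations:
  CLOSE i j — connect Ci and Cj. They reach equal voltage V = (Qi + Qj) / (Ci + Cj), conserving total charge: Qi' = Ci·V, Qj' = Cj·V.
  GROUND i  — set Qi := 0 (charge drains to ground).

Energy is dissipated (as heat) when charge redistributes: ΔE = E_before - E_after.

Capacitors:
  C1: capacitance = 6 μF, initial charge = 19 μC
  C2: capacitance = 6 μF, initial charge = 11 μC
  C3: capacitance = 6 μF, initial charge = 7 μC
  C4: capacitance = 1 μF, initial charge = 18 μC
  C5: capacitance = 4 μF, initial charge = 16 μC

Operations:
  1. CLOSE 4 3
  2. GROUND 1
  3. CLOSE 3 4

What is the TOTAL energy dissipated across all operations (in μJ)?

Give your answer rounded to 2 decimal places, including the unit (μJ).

Initial: C1(6μF, Q=19μC, V=3.17V), C2(6μF, Q=11μC, V=1.83V), C3(6μF, Q=7μC, V=1.17V), C4(1μF, Q=18μC, V=18.00V), C5(4μF, Q=16μC, V=4.00V)
Op 1: CLOSE 4-3: Q_total=25.00, C_total=7.00, V=3.57; Q4=3.57, Q3=21.43; dissipated=121.440
Op 2: GROUND 1: Q1=0; energy lost=30.083
Op 3: CLOSE 3-4: Q_total=25.00, C_total=7.00, V=3.57; Q3=21.43, Q4=3.57; dissipated=0.000
Total dissipated: 151.524 μJ

Answer: 151.52 μJ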